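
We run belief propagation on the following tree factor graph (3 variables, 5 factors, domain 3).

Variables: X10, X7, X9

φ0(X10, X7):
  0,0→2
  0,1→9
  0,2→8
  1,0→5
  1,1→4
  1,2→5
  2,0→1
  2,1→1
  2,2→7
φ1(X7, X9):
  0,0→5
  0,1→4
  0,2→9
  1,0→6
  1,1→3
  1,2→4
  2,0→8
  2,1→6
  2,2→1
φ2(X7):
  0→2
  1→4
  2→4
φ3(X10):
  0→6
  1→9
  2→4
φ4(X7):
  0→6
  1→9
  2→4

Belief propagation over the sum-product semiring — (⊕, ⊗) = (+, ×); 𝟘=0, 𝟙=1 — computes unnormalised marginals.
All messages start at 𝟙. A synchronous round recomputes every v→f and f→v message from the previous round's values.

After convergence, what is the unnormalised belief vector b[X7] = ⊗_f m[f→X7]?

init: all messages = 𝟙 over 3 values
r1 m[φ0→X10] = [19, 14, 9]
r1 m[φ0→X7] = [8, 14, 20]
r1 m[φ1→X7] = [18, 13, 15]
r1 m[φ1→X9] = [19, 13, 14]
r1 m[φ2→X7] = [2, 4, 4]
r1 m[φ3→X10] = [6, 9, 4]
r1 m[φ4→X7] = [6, 9, 4]
r1 m[X10→φ0] = [1, 1, 1]
r1 m[X10→φ3] = [1, 1, 1]
r1 m[X7→φ0] = [1, 1, 1]
r1 m[X7→φ1] = [1, 1, 1]
r1 m[X7→φ2] = [1, 1, 1]
r1 m[X7→φ4] = [1, 1, 1]
r1 m[X9→φ1] = [1, 1, 1]
r2 m[φ0→X10] = [19, 14, 9]
r2 m[φ0→X7] = [8, 14, 20]
r2 m[φ1→X7] = [18, 13, 15]
r2 m[φ1→X9] = [19, 13, 14]
r2 m[φ2→X7] = [2, 4, 4]
r2 m[φ3→X10] = [6, 9, 4]
r2 m[φ4→X7] = [6, 9, 4]
r2 m[X10→φ0] = [6, 9, 4]
r2 m[X10→φ3] = [19, 14, 9]
r2 m[X7→φ0] = [216, 468, 240]
r2 m[X7→φ1] = [96, 504, 320]
r2 m[X7→φ2] = [864, 1638, 1200]
r2 m[X7→φ4] = [288, 728, 1200]
r2 m[X9→φ1] = [1, 1, 1]
r3 m[φ0→X10] = [6564, 4152, 2364]
r3 m[φ0→X7] = [61, 94, 121]
r3 m[φ1→X7] = [18, 13, 15]
r3 m[φ1→X9] = [6064, 3816, 3200]
r3 m[φ2→X7] = [2, 4, 4]
r3 m[φ3→X10] = [6, 9, 4]
r3 m[φ4→X7] = [6, 9, 4]
r3 m[X10→φ0] = [6, 9, 4]
r3 m[X10→φ3] = [19, 14, 9]
r3 m[X7→φ0] = [216, 468, 240]
r3 m[X7→φ1] = [96, 504, 320]
r3 m[X7→φ2] = [864, 1638, 1200]
r3 m[X7→φ4] = [288, 728, 1200]
r3 m[X9→φ1] = [1, 1, 1]
r4 m[φ0→X10] = [6564, 4152, 2364]
r4 m[φ0→X7] = [61, 94, 121]
r4 m[φ1→X7] = [18, 13, 15]
r4 m[φ1→X9] = [6064, 3816, 3200]
r4 m[φ2→X7] = [2, 4, 4]
r4 m[φ3→X10] = [6, 9, 4]
r4 m[φ4→X7] = [6, 9, 4]
r4 m[X10→φ0] = [6, 9, 4]
r4 m[X10→φ3] = [6564, 4152, 2364]
r4 m[X7→φ0] = [216, 468, 240]
r4 m[X7→φ1] = [732, 3384, 1936]
r4 m[X7→φ2] = [6588, 10998, 7260]
r4 m[X7→φ4] = [2196, 4888, 7260]
r4 m[X9→φ1] = [1, 1, 1]
r5 m[φ0→X10] = [6564, 4152, 2364]
r5 m[φ0→X7] = [61, 94, 121]
r5 m[φ1→X7] = [18, 13, 15]
r5 m[φ1→X9] = [39452, 24696, 22060]
r5 m[φ2→X7] = [2, 4, 4]
r5 m[φ3→X10] = [6, 9, 4]
r5 m[φ4→X7] = [6, 9, 4]
r5 m[X10→φ0] = [6, 9, 4]
r5 m[X10→φ3] = [6564, 4152, 2364]
r5 m[X7→φ0] = [216, 468, 240]
r5 m[X7→φ1] = [732, 3384, 1936]
r5 m[X7→φ2] = [6588, 10998, 7260]
r5 m[X7→φ4] = [2196, 4888, 7260]
r5 m[X9→φ1] = [1, 1, 1]
r6 m[φ0→X10] = [6564, 4152, 2364]
r6 m[φ0→X7] = [61, 94, 121]
r6 m[φ1→X7] = [18, 13, 15]
r6 m[φ1→X9] = [39452, 24696, 22060]
r6 m[φ2→X7] = [2, 4, 4]
r6 m[φ3→X10] = [6, 9, 4]
r6 m[φ4→X7] = [6, 9, 4]
r6 m[X10→φ0] = [6, 9, 4]
r6 m[X10→φ3] = [6564, 4152, 2364]
r6 m[X7→φ0] = [216, 468, 240]
r6 m[X7→φ1] = [732, 3384, 1936]
r6 m[X7→φ2] = [6588, 10998, 7260]
r6 m[X7→φ4] = [2196, 4888, 7260]
r6 m[X9→φ1] = [1, 1, 1]
fixed point reached at round 6
b[X7] = ⊗ incoming = [13176, 43992, 29040]

b[X7] = [13176, 43992, 29040]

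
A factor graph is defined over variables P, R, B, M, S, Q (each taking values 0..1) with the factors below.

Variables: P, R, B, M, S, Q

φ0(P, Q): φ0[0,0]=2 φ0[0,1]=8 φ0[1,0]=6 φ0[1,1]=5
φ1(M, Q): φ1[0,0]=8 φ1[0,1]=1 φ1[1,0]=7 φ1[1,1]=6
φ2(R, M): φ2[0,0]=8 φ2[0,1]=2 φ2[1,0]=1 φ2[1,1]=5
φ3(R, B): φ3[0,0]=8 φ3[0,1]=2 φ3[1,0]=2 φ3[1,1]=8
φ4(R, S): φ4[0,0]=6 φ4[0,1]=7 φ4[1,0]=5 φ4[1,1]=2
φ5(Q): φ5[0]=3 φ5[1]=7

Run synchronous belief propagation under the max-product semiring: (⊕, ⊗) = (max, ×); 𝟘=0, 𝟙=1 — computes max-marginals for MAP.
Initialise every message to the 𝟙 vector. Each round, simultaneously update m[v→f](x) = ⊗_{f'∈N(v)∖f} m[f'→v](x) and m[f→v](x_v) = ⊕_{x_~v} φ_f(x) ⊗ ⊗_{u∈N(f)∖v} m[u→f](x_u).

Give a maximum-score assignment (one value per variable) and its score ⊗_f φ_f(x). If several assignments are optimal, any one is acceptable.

assignment: (P=0, R=1, B=1, M=1, S=0, Q=1); score = 67200

init: all messages = 𝟙 over 2 values
r1 m[φ0→P] = [8, 6]
r1 m[φ0→Q] = [6, 8]
r1 m[φ1→M] = [8, 7]
r1 m[φ1→Q] = [8, 6]
r1 m[φ2→R] = [8, 5]
r1 m[φ2→M] = [8, 5]
r1 m[φ3→R] = [8, 8]
r1 m[φ3→B] = [8, 8]
r1 m[φ4→R] = [7, 5]
r1 m[φ4→S] = [6, 7]
r1 m[φ5→Q] = [3, 7]
r1 m[P→φ0] = [1, 1]
r1 m[R→φ2] = [1, 1]
r1 m[R→φ3] = [1, 1]
r1 m[R→φ4] = [1, 1]
r1 m[B→φ3] = [1, 1]
r1 m[M→φ1] = [1, 1]
r1 m[M→φ2] = [1, 1]
r1 m[S→φ4] = [1, 1]
r1 m[Q→φ0] = [1, 1]
r1 m[Q→φ1] = [1, 1]
r1 m[Q→φ5] = [1, 1]
r2 m[φ0→P] = [8, 6]
r2 m[φ0→Q] = [6, 8]
r2 m[φ1→M] = [8, 7]
r2 m[φ1→Q] = [8, 6]
r2 m[φ2→R] = [8, 5]
r2 m[φ2→M] = [8, 5]
r2 m[φ3→R] = [8, 8]
r2 m[φ3→B] = [8, 8]
r2 m[φ4→R] = [7, 5]
r2 m[φ4→S] = [6, 7]
r2 m[φ5→Q] = [3, 7]
r2 m[P→φ0] = [1, 1]
r2 m[R→φ2] = [56, 40]
r2 m[R→φ3] = [56, 25]
r2 m[R→φ4] = [64, 40]
r2 m[B→φ3] = [1, 1]
r2 m[M→φ1] = [8, 5]
r2 m[M→φ2] = [8, 7]
r2 m[S→φ4] = [1, 1]
r2 m[Q→φ0] = [24, 42]
r2 m[Q→φ1] = [18, 56]
r2 m[Q→φ5] = [48, 48]
r3 m[φ0→P] = [336, 210]
r3 m[φ0→Q] = [6, 8]
r3 m[φ1→M] = [144, 336]
r3 m[φ1→Q] = [64, 30]
r3 m[φ2→R] = [64, 35]
r3 m[φ2→M] = [448, 200]
r3 m[φ3→R] = [8, 8]
r3 m[φ3→B] = [448, 200]
r3 m[φ4→R] = [7, 5]
r3 m[φ4→S] = [384, 448]
r3 m[φ5→Q] = [3, 7]
r3 m[P→φ0] = [1, 1]
r3 m[R→φ2] = [56, 40]
r3 m[R→φ3] = [56, 25]
r3 m[R→φ4] = [64, 40]
r3 m[B→φ3] = [1, 1]
r3 m[M→φ1] = [8, 5]
r3 m[M→φ2] = [8, 7]
r3 m[S→φ4] = [1, 1]
r3 m[Q→φ0] = [24, 42]
r3 m[Q→φ1] = [18, 56]
r3 m[Q→φ5] = [48, 48]
r4 m[φ0→P] = [336, 210]
r4 m[φ0→Q] = [6, 8]
r4 m[φ1→M] = [144, 336]
r4 m[φ1→Q] = [64, 30]
r4 m[φ2→R] = [64, 35]
r4 m[φ2→M] = [448, 200]
r4 m[φ3→R] = [8, 8]
r4 m[φ3→B] = [448, 200]
r4 m[φ4→R] = [7, 5]
r4 m[φ4→S] = [384, 448]
r4 m[φ5→Q] = [3, 7]
r4 m[P→φ0] = [1, 1]
r4 m[R→φ2] = [56, 40]
r4 m[R→φ3] = [448, 175]
r4 m[R→φ4] = [512, 280]
r4 m[B→φ3] = [1, 1]
r4 m[M→φ1] = [448, 200]
r4 m[M→φ2] = [144, 336]
r4 m[S→φ4] = [1, 1]
r4 m[Q→φ0] = [192, 210]
r4 m[Q→φ1] = [18, 56]
r4 m[Q→φ5] = [384, 240]
r5 m[φ0→P] = [1680, 1152]
r5 m[φ0→Q] = [6, 8]
r5 m[φ1→M] = [144, 336]
r5 m[φ1→Q] = [3584, 1200]
r5 m[φ2→R] = [1152, 1680]
r5 m[φ2→M] = [448, 200]
r5 m[φ3→R] = [8, 8]
r5 m[φ3→B] = [3584, 1400]
r5 m[φ4→R] = [7, 5]
r5 m[φ4→S] = [3072, 3584]
r5 m[φ5→Q] = [3, 7]
r5 m[P→φ0] = [1, 1]
r5 m[R→φ2] = [56, 40]
r5 m[R→φ3] = [448, 175]
r5 m[R→φ4] = [512, 280]
r5 m[B→φ3] = [1, 1]
r5 m[M→φ1] = [448, 200]
r5 m[M→φ2] = [144, 336]
r5 m[S→φ4] = [1, 1]
r5 m[Q→φ0] = [192, 210]
r5 m[Q→φ1] = [18, 56]
r5 m[Q→φ5] = [384, 240]
r6 m[φ0→P] = [1680, 1152]
r6 m[φ0→Q] = [6, 8]
r6 m[φ1→M] = [144, 336]
r6 m[φ1→Q] = [3584, 1200]
r6 m[φ2→R] = [1152, 1680]
r6 m[φ2→M] = [448, 200]
r6 m[φ3→R] = [8, 8]
r6 m[φ3→B] = [3584, 1400]
r6 m[φ4→R] = [7, 5]
r6 m[φ4→S] = [3072, 3584]
r6 m[φ5→Q] = [3, 7]
r6 m[P→φ0] = [1, 1]
r6 m[R→φ2] = [56, 40]
r6 m[R→φ3] = [8064, 8400]
r6 m[R→φ4] = [9216, 13440]
r6 m[B→φ3] = [1, 1]
r6 m[M→φ1] = [448, 200]
r6 m[M→φ2] = [144, 336]
r6 m[S→φ4] = [1, 1]
r6 m[Q→φ0] = [10752, 8400]
r6 m[Q→φ1] = [18, 56]
r6 m[Q→φ5] = [21504, 9600]
r7 m[φ0→P] = [67200, 64512]
r7 m[φ0→Q] = [6, 8]
r7 m[φ1→M] = [144, 336]
r7 m[φ1→Q] = [3584, 1200]
r7 m[φ2→R] = [1152, 1680]
r7 m[φ2→M] = [448, 200]
r7 m[φ3→R] = [8, 8]
r7 m[φ3→B] = [64512, 67200]
r7 m[φ4→R] = [7, 5]
r7 m[φ4→S] = [67200, 64512]
r7 m[φ5→Q] = [3, 7]
r7 m[P→φ0] = [1, 1]
r7 m[R→φ2] = [56, 40]
r7 m[R→φ3] = [8064, 8400]
r7 m[R→φ4] = [9216, 13440]
r7 m[B→φ3] = [1, 1]
r7 m[M→φ1] = [448, 200]
r7 m[M→φ2] = [144, 336]
r7 m[S→φ4] = [1, 1]
r7 m[Q→φ0] = [10752, 8400]
r7 m[Q→φ1] = [18, 56]
r7 m[Q→φ5] = [21504, 9600]
r8 m[φ0→P] = [67200, 64512]
r8 m[φ0→Q] = [6, 8]
r8 m[φ1→M] = [144, 336]
r8 m[φ1→Q] = [3584, 1200]
r8 m[φ2→R] = [1152, 1680]
r8 m[φ2→M] = [448, 200]
r8 m[φ3→R] = [8, 8]
r8 m[φ3→B] = [64512, 67200]
r8 m[φ4→R] = [7, 5]
r8 m[φ4→S] = [67200, 64512]
r8 m[φ5→Q] = [3, 7]
r8 m[P→φ0] = [1, 1]
r8 m[R→φ2] = [56, 40]
r8 m[R→φ3] = [8064, 8400]
r8 m[R→φ4] = [9216, 13440]
r8 m[B→φ3] = [1, 1]
r8 m[M→φ1] = [448, 200]
r8 m[M→φ2] = [144, 336]
r8 m[S→φ4] = [1, 1]
r8 m[Q→φ0] = [10752, 8400]
r8 m[Q→φ1] = [18, 56]
r8 m[Q→φ5] = [21504, 9600]
fixed point reached at round 8
traceback from P: (P=0, R=1, B=1, M=1, S=0, Q=1), score=67200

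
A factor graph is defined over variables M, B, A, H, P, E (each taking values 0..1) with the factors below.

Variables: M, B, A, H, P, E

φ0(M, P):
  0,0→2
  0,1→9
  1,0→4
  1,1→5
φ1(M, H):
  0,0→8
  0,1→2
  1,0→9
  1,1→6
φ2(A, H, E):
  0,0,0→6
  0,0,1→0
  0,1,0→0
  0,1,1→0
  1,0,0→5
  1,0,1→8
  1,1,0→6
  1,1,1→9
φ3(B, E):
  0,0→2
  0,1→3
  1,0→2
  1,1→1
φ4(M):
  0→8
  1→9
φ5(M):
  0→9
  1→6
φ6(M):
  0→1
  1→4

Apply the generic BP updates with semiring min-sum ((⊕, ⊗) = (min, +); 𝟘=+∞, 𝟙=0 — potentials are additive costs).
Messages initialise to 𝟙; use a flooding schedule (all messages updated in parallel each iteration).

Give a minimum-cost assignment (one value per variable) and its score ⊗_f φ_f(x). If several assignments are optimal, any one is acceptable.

init: all messages = 𝟙 over 2 values
r1 m[φ0→M] = [2, 4]
r1 m[φ0→P] = [2, 5]
r1 m[φ1→M] = [2, 6]
r1 m[φ1→H] = [8, 2]
r1 m[φ2→A] = [0, 5]
r1 m[φ2→H] = [0, 0]
r1 m[φ2→E] = [0, 0]
r1 m[φ3→B] = [2, 1]
r1 m[φ3→E] = [2, 1]
r1 m[φ4→M] = [8, 9]
r1 m[φ5→M] = [9, 6]
r1 m[φ6→M] = [1, 4]
r1 m[M→φ0] = [0, 0]
r1 m[M→φ1] = [0, 0]
r1 m[M→φ4] = [0, 0]
r1 m[M→φ5] = [0, 0]
r1 m[M→φ6] = [0, 0]
r1 m[B→φ3] = [0, 0]
r1 m[A→φ2] = [0, 0]
r1 m[H→φ1] = [0, 0]
r1 m[H→φ2] = [0, 0]
r1 m[P→φ0] = [0, 0]
r1 m[E→φ2] = [0, 0]
r1 m[E→φ3] = [0, 0]
r2 m[φ0→M] = [2, 4]
r2 m[φ0→P] = [2, 5]
r2 m[φ1→M] = [2, 6]
r2 m[φ1→H] = [8, 2]
r2 m[φ2→A] = [0, 5]
r2 m[φ2→H] = [0, 0]
r2 m[φ2→E] = [0, 0]
r2 m[φ3→B] = [2, 1]
r2 m[φ3→E] = [2, 1]
r2 m[φ4→M] = [8, 9]
r2 m[φ5→M] = [9, 6]
r2 m[φ6→M] = [1, 4]
r2 m[M→φ0] = [20, 25]
r2 m[M→φ1] = [20, 23]
r2 m[M→φ4] = [14, 20]
r2 m[M→φ5] = [13, 23]
r2 m[M→φ6] = [21, 25]
r2 m[B→φ3] = [0, 0]
r2 m[A→φ2] = [0, 0]
r2 m[H→φ1] = [0, 0]
r2 m[H→φ2] = [8, 2]
r2 m[P→φ0] = [0, 0]
r2 m[E→φ2] = [2, 1]
r2 m[E→φ3] = [0, 0]
r3 m[φ0→M] = [2, 4]
r3 m[φ0→P] = [22, 29]
r3 m[φ1→M] = [2, 6]
r3 m[φ1→H] = [28, 22]
r3 m[φ2→A] = [3, 10]
r3 m[φ2→H] = [1, 1]
r3 m[φ2→E] = [2, 2]
r3 m[φ3→B] = [2, 1]
r3 m[φ3→E] = [2, 1]
r3 m[φ4→M] = [8, 9]
r3 m[φ5→M] = [9, 6]
r3 m[φ6→M] = [1, 4]
r3 m[M→φ0] = [20, 25]
r3 m[M→φ1] = [20, 23]
r3 m[M→φ4] = [14, 20]
r3 m[M→φ5] = [13, 23]
r3 m[M→φ6] = [21, 25]
r3 m[B→φ3] = [0, 0]
r3 m[A→φ2] = [0, 0]
r3 m[H→φ1] = [0, 0]
r3 m[H→φ2] = [8, 2]
r3 m[P→φ0] = [0, 0]
r3 m[E→φ2] = [2, 1]
r3 m[E→φ3] = [0, 0]
r4 m[φ0→M] = [2, 4]
r4 m[φ0→P] = [22, 29]
r4 m[φ1→M] = [2, 6]
r4 m[φ1→H] = [28, 22]
r4 m[φ2→A] = [3, 10]
r4 m[φ2→H] = [1, 1]
r4 m[φ2→E] = [2, 2]
r4 m[φ3→B] = [2, 1]
r4 m[φ3→E] = [2, 1]
r4 m[φ4→M] = [8, 9]
r4 m[φ5→M] = [9, 6]
r4 m[φ6→M] = [1, 4]
r4 m[M→φ0] = [20, 25]
r4 m[M→φ1] = [20, 23]
r4 m[M→φ4] = [14, 20]
r4 m[M→φ5] = [13, 23]
r4 m[M→φ6] = [21, 25]
r4 m[B→φ3] = [0, 0]
r4 m[A→φ2] = [0, 0]
r4 m[H→φ1] = [1, 1]
r4 m[H→φ2] = [28, 22]
r4 m[P→φ0] = [0, 0]
r4 m[E→φ2] = [2, 1]
r4 m[E→φ3] = [2, 2]
r5 m[φ0→M] = [2, 4]
r5 m[φ0→P] = [22, 29]
r5 m[φ1→M] = [3, 7]
r5 m[φ1→H] = [28, 22]
r5 m[φ2→A] = [23, 30]
r5 m[φ2→H] = [1, 1]
r5 m[φ2→E] = [22, 22]
r5 m[φ3→B] = [4, 3]
r5 m[φ3→E] = [2, 1]
r5 m[φ4→M] = [8, 9]
r5 m[φ5→M] = [9, 6]
r5 m[φ6→M] = [1, 4]
r5 m[M→φ0] = [20, 25]
r5 m[M→φ1] = [20, 23]
r5 m[M→φ4] = [14, 20]
r5 m[M→φ5] = [13, 23]
r5 m[M→φ6] = [21, 25]
r5 m[B→φ3] = [0, 0]
r5 m[A→φ2] = [0, 0]
r5 m[H→φ1] = [1, 1]
r5 m[H→φ2] = [28, 22]
r5 m[P→φ0] = [0, 0]
r5 m[E→φ2] = [2, 1]
r5 m[E→φ3] = [2, 2]
r6 m[φ0→M] = [2, 4]
r6 m[φ0→P] = [22, 29]
r6 m[φ1→M] = [3, 7]
r6 m[φ1→H] = [28, 22]
r6 m[φ2→A] = [23, 30]
r6 m[φ2→H] = [1, 1]
r6 m[φ2→E] = [22, 22]
r6 m[φ3→B] = [4, 3]
r6 m[φ3→E] = [2, 1]
r6 m[φ4→M] = [8, 9]
r6 m[φ5→M] = [9, 6]
r6 m[φ6→M] = [1, 4]
r6 m[M→φ0] = [21, 26]
r6 m[M→φ1] = [20, 23]
r6 m[M→φ4] = [15, 21]
r6 m[M→φ5] = [14, 24]
r6 m[M→φ6] = [22, 26]
r6 m[B→φ3] = [0, 0]
r6 m[A→φ2] = [0, 0]
r6 m[H→φ1] = [1, 1]
r6 m[H→φ2] = [28, 22]
r6 m[P→φ0] = [0, 0]
r6 m[E→φ2] = [2, 1]
r6 m[E→φ3] = [22, 22]
r7 m[φ0→M] = [2, 4]
r7 m[φ0→P] = [23, 30]
r7 m[φ1→M] = [3, 7]
r7 m[φ1→H] = [28, 22]
r7 m[φ2→A] = [23, 30]
r7 m[φ2→H] = [1, 1]
r7 m[φ2→E] = [22, 22]
r7 m[φ3→B] = [24, 23]
r7 m[φ3→E] = [2, 1]
r7 m[φ4→M] = [8, 9]
r7 m[φ5→M] = [9, 6]
r7 m[φ6→M] = [1, 4]
r7 m[M→φ0] = [21, 26]
r7 m[M→φ1] = [20, 23]
r7 m[M→φ4] = [15, 21]
r7 m[M→φ5] = [14, 24]
r7 m[M→φ6] = [22, 26]
r7 m[B→φ3] = [0, 0]
r7 m[A→φ2] = [0, 0]
r7 m[H→φ1] = [1, 1]
r7 m[H→φ2] = [28, 22]
r7 m[P→φ0] = [0, 0]
r7 m[E→φ2] = [2, 1]
r7 m[E→φ3] = [22, 22]
r8 m[φ0→M] = [2, 4]
r8 m[φ0→P] = [23, 30]
r8 m[φ1→M] = [3, 7]
r8 m[φ1→H] = [28, 22]
r8 m[φ2→A] = [23, 30]
r8 m[φ2→H] = [1, 1]
r8 m[φ2→E] = [22, 22]
r8 m[φ3→B] = [24, 23]
r8 m[φ3→E] = [2, 1]
r8 m[φ4→M] = [8, 9]
r8 m[φ5→M] = [9, 6]
r8 m[φ6→M] = [1, 4]
r8 m[M→φ0] = [21, 26]
r8 m[M→φ1] = [20, 23]
r8 m[M→φ4] = [15, 21]
r8 m[M→φ5] = [14, 24]
r8 m[M→φ6] = [22, 26]
r8 m[B→φ3] = [0, 0]
r8 m[A→φ2] = [0, 0]
r8 m[H→φ1] = [1, 1]
r8 m[H→φ2] = [28, 22]
r8 m[P→φ0] = [0, 0]
r8 m[E→φ2] = [2, 1]
r8 m[E→φ3] = [22, 22]
fixed point reached at round 8
traceback from M: (M=0, B=1, A=0, H=1, P=0, E=1), score=23

assignment: (M=0, B=1, A=0, H=1, P=0, E=1); score = 23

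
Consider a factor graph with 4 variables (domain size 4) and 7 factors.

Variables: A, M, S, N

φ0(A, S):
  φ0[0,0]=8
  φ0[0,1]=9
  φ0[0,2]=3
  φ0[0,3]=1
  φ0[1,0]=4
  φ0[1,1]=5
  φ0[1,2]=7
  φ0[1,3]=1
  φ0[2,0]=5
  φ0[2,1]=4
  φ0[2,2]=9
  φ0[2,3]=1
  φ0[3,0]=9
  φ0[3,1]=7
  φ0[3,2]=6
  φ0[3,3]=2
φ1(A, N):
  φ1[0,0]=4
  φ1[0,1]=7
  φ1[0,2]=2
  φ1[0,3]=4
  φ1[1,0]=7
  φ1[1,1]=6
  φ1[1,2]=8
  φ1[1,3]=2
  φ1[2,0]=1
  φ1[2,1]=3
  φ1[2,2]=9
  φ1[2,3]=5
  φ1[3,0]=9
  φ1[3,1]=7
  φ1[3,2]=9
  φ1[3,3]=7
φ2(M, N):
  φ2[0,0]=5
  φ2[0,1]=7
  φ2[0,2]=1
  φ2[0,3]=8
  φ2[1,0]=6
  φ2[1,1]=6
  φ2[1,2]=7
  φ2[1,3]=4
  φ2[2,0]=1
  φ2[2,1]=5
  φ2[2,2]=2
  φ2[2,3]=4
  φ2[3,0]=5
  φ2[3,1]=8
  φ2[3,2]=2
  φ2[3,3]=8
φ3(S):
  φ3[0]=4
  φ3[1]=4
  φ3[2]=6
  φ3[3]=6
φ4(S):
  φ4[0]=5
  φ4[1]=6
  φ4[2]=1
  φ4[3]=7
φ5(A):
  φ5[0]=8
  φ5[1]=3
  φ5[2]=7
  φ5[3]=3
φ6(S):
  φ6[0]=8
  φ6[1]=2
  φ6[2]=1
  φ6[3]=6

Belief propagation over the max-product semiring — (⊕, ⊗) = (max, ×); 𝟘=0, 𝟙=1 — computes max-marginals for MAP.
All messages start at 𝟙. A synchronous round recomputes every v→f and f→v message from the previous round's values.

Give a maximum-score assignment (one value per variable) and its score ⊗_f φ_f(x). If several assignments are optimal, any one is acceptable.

assignment: (A=0, M=3, S=0, N=1); score = 573440

init: all messages = 𝟙 over 4 values
r1 m[φ0→A] = [9, 7, 9, 9]
r1 m[φ0→S] = [9, 9, 9, 2]
r1 m[φ1→A] = [7, 8, 9, 9]
r1 m[φ1→N] = [9, 7, 9, 7]
r1 m[φ2→M] = [8, 7, 5, 8]
r1 m[φ2→N] = [6, 8, 7, 8]
r1 m[φ3→S] = [4, 4, 6, 6]
r1 m[φ4→S] = [5, 6, 1, 7]
r1 m[φ5→A] = [8, 3, 7, 3]
r1 m[φ6→S] = [8, 2, 1, 6]
r1 m[A→φ0] = [1, 1, 1, 1]
r1 m[A→φ1] = [1, 1, 1, 1]
r1 m[A→φ5] = [1, 1, 1, 1]
r1 m[M→φ2] = [1, 1, 1, 1]
r1 m[S→φ0] = [1, 1, 1, 1]
r1 m[S→φ3] = [1, 1, 1, 1]
r1 m[S→φ4] = [1, 1, 1, 1]
r1 m[S→φ6] = [1, 1, 1, 1]
r1 m[N→φ1] = [1, 1, 1, 1]
r1 m[N→φ2] = [1, 1, 1, 1]
r2 m[φ0→A] = [9, 7, 9, 9]
r2 m[φ0→S] = [9, 9, 9, 2]
r2 m[φ1→A] = [7, 8, 9, 9]
r2 m[φ1→N] = [9, 7, 9, 7]
r2 m[φ2→M] = [8, 7, 5, 8]
r2 m[φ2→N] = [6, 8, 7, 8]
r2 m[φ3→S] = [4, 4, 6, 6]
r2 m[φ4→S] = [5, 6, 1, 7]
r2 m[φ5→A] = [8, 3, 7, 3]
r2 m[φ6→S] = [8, 2, 1, 6]
r2 m[A→φ0] = [56, 24, 63, 27]
r2 m[A→φ1] = [72, 21, 63, 27]
r2 m[A→φ5] = [63, 56, 81, 81]
r2 m[M→φ2] = [1, 1, 1, 1]
r2 m[S→φ0] = [160, 48, 6, 252]
r2 m[S→φ3] = [360, 108, 9, 84]
r2 m[S→φ4] = [288, 72, 54, 72]
r2 m[S→φ6] = [180, 216, 54, 84]
r2 m[N→φ1] = [6, 8, 7, 8]
r2 m[N→φ2] = [9, 7, 9, 7]
r3 m[φ0→A] = [1280, 640, 800, 1440]
r3 m[φ0→S] = [448, 504, 567, 63]
r3 m[φ1→A] = [56, 56, 63, 63]
r3 m[φ1→N] = [288, 504, 567, 315]
r3 m[φ2→M] = [56, 63, 35, 56]
r3 m[φ2→N] = [6, 8, 7, 8]
r3 m[φ3→S] = [4, 4, 6, 6]
r3 m[φ4→S] = [5, 6, 1, 7]
r3 m[φ5→A] = [8, 3, 7, 3]
r3 m[φ6→S] = [8, 2, 1, 6]
r3 m[A→φ0] = [56, 24, 63, 27]
r3 m[A→φ1] = [72, 21, 63, 27]
r3 m[A→φ5] = [63, 56, 81, 81]
r3 m[M→φ2] = [1, 1, 1, 1]
r3 m[S→φ0] = [160, 48, 6, 252]
r3 m[S→φ3] = [360, 108, 9, 84]
r3 m[S→φ4] = [288, 72, 54, 72]
r3 m[S→φ6] = [180, 216, 54, 84]
r3 m[N→φ1] = [6, 8, 7, 8]
r3 m[N→φ2] = [9, 7, 9, 7]
r4 m[φ0→A] = [1280, 640, 800, 1440]
r4 m[φ0→S] = [448, 504, 567, 63]
r4 m[φ1→A] = [56, 56, 63, 63]
r4 m[φ1→N] = [288, 504, 567, 315]
r4 m[φ2→M] = [56, 63, 35, 56]
r4 m[φ2→N] = [6, 8, 7, 8]
r4 m[φ3→S] = [4, 4, 6, 6]
r4 m[φ4→S] = [5, 6, 1, 7]
r4 m[φ5→A] = [8, 3, 7, 3]
r4 m[φ6→S] = [8, 2, 1, 6]
r4 m[A→φ0] = [448, 168, 441, 189]
r4 m[A→φ1] = [10240, 1920, 5600, 4320]
r4 m[A→φ5] = [71680, 35840, 50400, 90720]
r4 m[M→φ2] = [1, 1, 1, 1]
r4 m[S→φ0] = [160, 48, 6, 252]
r4 m[S→φ3] = [17920, 6048, 567, 2646]
r4 m[S→φ4] = [14336, 4032, 3402, 2268]
r4 m[S→φ6] = [8960, 12096, 3402, 2646]
r4 m[N→φ1] = [6, 8, 7, 8]
r4 m[N→φ2] = [288, 504, 567, 315]
r5 m[φ0→A] = [1280, 640, 800, 1440]
r5 m[φ0→S] = [3584, 4032, 3969, 448]
r5 m[φ1→A] = [56, 56, 63, 63]
r5 m[φ1→N] = [40960, 71680, 50400, 40960]
r5 m[φ2→M] = [3528, 3969, 2520, 4032]
r5 m[φ2→N] = [6, 8, 7, 8]
r5 m[φ3→S] = [4, 4, 6, 6]
r5 m[φ4→S] = [5, 6, 1, 7]
r5 m[φ5→A] = [8, 3, 7, 3]
r5 m[φ6→S] = [8, 2, 1, 6]
r5 m[A→φ0] = [448, 168, 441, 189]
r5 m[A→φ1] = [10240, 1920, 5600, 4320]
r5 m[A→φ5] = [71680, 35840, 50400, 90720]
r5 m[M→φ2] = [1, 1, 1, 1]
r5 m[S→φ0] = [160, 48, 6, 252]
r5 m[S→φ3] = [17920, 6048, 567, 2646]
r5 m[S→φ4] = [14336, 4032, 3402, 2268]
r5 m[S→φ6] = [8960, 12096, 3402, 2646]
r5 m[N→φ1] = [6, 8, 7, 8]
r5 m[N→φ2] = [288, 504, 567, 315]
r6 m[φ0→A] = [1280, 640, 800, 1440]
r6 m[φ0→S] = [3584, 4032, 3969, 448]
r6 m[φ1→A] = [56, 56, 63, 63]
r6 m[φ1→N] = [40960, 71680, 50400, 40960]
r6 m[φ2→M] = [3528, 3969, 2520, 4032]
r6 m[φ2→N] = [6, 8, 7, 8]
r6 m[φ3→S] = [4, 4, 6, 6]
r6 m[φ4→S] = [5, 6, 1, 7]
r6 m[φ5→A] = [8, 3, 7, 3]
r6 m[φ6→S] = [8, 2, 1, 6]
r6 m[A→φ0] = [448, 168, 441, 189]
r6 m[A→φ1] = [10240, 1920, 5600, 4320]
r6 m[A→φ5] = [71680, 35840, 50400, 90720]
r6 m[M→φ2] = [1, 1, 1, 1]
r6 m[S→φ0] = [160, 48, 6, 252]
r6 m[S→φ3] = [143360, 48384, 3969, 18816]
r6 m[S→φ4] = [114688, 32256, 23814, 16128]
r6 m[S→φ6] = [71680, 96768, 23814, 18816]
r6 m[N→φ1] = [6, 8, 7, 8]
r6 m[N→φ2] = [40960, 71680, 50400, 40960]
r7 m[φ0→A] = [1280, 640, 800, 1440]
r7 m[φ0→S] = [3584, 4032, 3969, 448]
r7 m[φ1→A] = [56, 56, 63, 63]
r7 m[φ1→N] = [40960, 71680, 50400, 40960]
r7 m[φ2→M] = [501760, 430080, 358400, 573440]
r7 m[φ2→N] = [6, 8, 7, 8]
r7 m[φ3→S] = [4, 4, 6, 6]
r7 m[φ4→S] = [5, 6, 1, 7]
r7 m[φ5→A] = [8, 3, 7, 3]
r7 m[φ6→S] = [8, 2, 1, 6]
r7 m[A→φ0] = [448, 168, 441, 189]
r7 m[A→φ1] = [10240, 1920, 5600, 4320]
r7 m[A→φ5] = [71680, 35840, 50400, 90720]
r7 m[M→φ2] = [1, 1, 1, 1]
r7 m[S→φ0] = [160, 48, 6, 252]
r7 m[S→φ3] = [143360, 48384, 3969, 18816]
r7 m[S→φ4] = [114688, 32256, 23814, 16128]
r7 m[S→φ6] = [71680, 96768, 23814, 18816]
r7 m[N→φ1] = [6, 8, 7, 8]
r7 m[N→φ2] = [40960, 71680, 50400, 40960]
r8 m[φ0→A] = [1280, 640, 800, 1440]
r8 m[φ0→S] = [3584, 4032, 3969, 448]
r8 m[φ1→A] = [56, 56, 63, 63]
r8 m[φ1→N] = [40960, 71680, 50400, 40960]
r8 m[φ2→M] = [501760, 430080, 358400, 573440]
r8 m[φ2→N] = [6, 8, 7, 8]
r8 m[φ3→S] = [4, 4, 6, 6]
r8 m[φ4→S] = [5, 6, 1, 7]
r8 m[φ5→A] = [8, 3, 7, 3]
r8 m[φ6→S] = [8, 2, 1, 6]
r8 m[A→φ0] = [448, 168, 441, 189]
r8 m[A→φ1] = [10240, 1920, 5600, 4320]
r8 m[A→φ5] = [71680, 35840, 50400, 90720]
r8 m[M→φ2] = [1, 1, 1, 1]
r8 m[S→φ0] = [160, 48, 6, 252]
r8 m[S→φ3] = [143360, 48384, 3969, 18816]
r8 m[S→φ4] = [114688, 32256, 23814, 16128]
r8 m[S→φ6] = [71680, 96768, 23814, 18816]
r8 m[N→φ1] = [6, 8, 7, 8]
r8 m[N→φ2] = [40960, 71680, 50400, 40960]
fixed point reached at round 8
traceback from A: (A=0, M=3, S=0, N=1), score=573440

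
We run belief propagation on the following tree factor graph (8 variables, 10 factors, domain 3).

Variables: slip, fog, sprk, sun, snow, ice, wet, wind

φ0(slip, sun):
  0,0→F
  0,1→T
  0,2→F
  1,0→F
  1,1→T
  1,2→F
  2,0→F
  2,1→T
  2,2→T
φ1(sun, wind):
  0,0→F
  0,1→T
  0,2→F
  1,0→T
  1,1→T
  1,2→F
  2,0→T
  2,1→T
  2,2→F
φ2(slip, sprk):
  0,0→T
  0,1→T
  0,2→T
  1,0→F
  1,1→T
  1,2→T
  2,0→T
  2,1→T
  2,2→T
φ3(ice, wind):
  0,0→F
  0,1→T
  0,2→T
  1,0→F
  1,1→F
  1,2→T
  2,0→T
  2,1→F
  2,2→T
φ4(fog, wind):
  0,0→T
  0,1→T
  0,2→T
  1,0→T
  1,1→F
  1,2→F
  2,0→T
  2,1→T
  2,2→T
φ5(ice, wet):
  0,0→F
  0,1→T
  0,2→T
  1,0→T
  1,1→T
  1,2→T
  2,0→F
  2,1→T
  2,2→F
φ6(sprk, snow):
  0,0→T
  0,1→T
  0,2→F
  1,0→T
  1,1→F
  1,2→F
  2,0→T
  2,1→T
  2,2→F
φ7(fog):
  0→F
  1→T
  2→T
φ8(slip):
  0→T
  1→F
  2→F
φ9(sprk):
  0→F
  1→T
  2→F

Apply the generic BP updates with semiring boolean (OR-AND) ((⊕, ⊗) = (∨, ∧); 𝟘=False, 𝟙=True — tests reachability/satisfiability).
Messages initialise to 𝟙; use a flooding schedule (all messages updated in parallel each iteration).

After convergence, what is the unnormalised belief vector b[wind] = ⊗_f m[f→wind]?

init: all messages = 𝟙 over 3 values
r1 m[φ0→slip] = [T, T, T]
r1 m[φ0→sun] = [F, T, T]
r1 m[φ1→sun] = [T, T, T]
r1 m[φ1→wind] = [T, T, F]
r1 m[φ2→slip] = [T, T, T]
r1 m[φ2→sprk] = [T, T, T]
r1 m[φ3→ice] = [T, T, T]
r1 m[φ3→wind] = [T, T, T]
r1 m[φ4→fog] = [T, T, T]
r1 m[φ4→wind] = [T, T, T]
r1 m[φ5→ice] = [T, T, T]
r1 m[φ5→wet] = [T, T, T]
r1 m[φ6→sprk] = [T, T, T]
r1 m[φ6→snow] = [T, T, F]
r1 m[φ7→fog] = [F, T, T]
r1 m[φ8→slip] = [T, F, F]
r1 m[φ9→sprk] = [F, T, F]
r1 m[slip→φ0] = [T, T, T]
r1 m[slip→φ2] = [T, T, T]
r1 m[slip→φ8] = [T, T, T]
r1 m[fog→φ4] = [T, T, T]
r1 m[fog→φ7] = [T, T, T]
r1 m[sprk→φ2] = [T, T, T]
r1 m[sprk→φ6] = [T, T, T]
r1 m[sprk→φ9] = [T, T, T]
r1 m[sun→φ0] = [T, T, T]
r1 m[sun→φ1] = [T, T, T]
r1 m[snow→φ6] = [T, T, T]
r1 m[ice→φ3] = [T, T, T]
r1 m[ice→φ5] = [T, T, T]
r1 m[wet→φ5] = [T, T, T]
r1 m[wind→φ1] = [T, T, T]
r1 m[wind→φ3] = [T, T, T]
r1 m[wind→φ4] = [T, T, T]
r2 m[φ0→slip] = [T, T, T]
r2 m[φ0→sun] = [F, T, T]
r2 m[φ1→sun] = [T, T, T]
r2 m[φ1→wind] = [T, T, F]
r2 m[φ2→slip] = [T, T, T]
r2 m[φ2→sprk] = [T, T, T]
r2 m[φ3→ice] = [T, T, T]
r2 m[φ3→wind] = [T, T, T]
r2 m[φ4→fog] = [T, T, T]
r2 m[φ4→wind] = [T, T, T]
r2 m[φ5→ice] = [T, T, T]
r2 m[φ5→wet] = [T, T, T]
r2 m[φ6→sprk] = [T, T, T]
r2 m[φ6→snow] = [T, T, F]
r2 m[φ7→fog] = [F, T, T]
r2 m[φ8→slip] = [T, F, F]
r2 m[φ9→sprk] = [F, T, F]
r2 m[slip→φ0] = [T, F, F]
r2 m[slip→φ2] = [T, F, F]
r2 m[slip→φ8] = [T, T, T]
r2 m[fog→φ4] = [F, T, T]
r2 m[fog→φ7] = [T, T, T]
r2 m[sprk→φ2] = [F, T, F]
r2 m[sprk→φ6] = [F, T, F]
r2 m[sprk→φ9] = [T, T, T]
r2 m[sun→φ0] = [T, T, T]
r2 m[sun→φ1] = [F, T, T]
r2 m[snow→φ6] = [T, T, T]
r2 m[ice→φ3] = [T, T, T]
r2 m[ice→φ5] = [T, T, T]
r2 m[wet→φ5] = [T, T, T]
r2 m[wind→φ1] = [T, T, T]
r2 m[wind→φ3] = [T, T, F]
r2 m[wind→φ4] = [T, T, F]
r3 m[φ0→slip] = [T, T, T]
r3 m[φ0→sun] = [F, T, F]
r3 m[φ1→sun] = [T, T, T]
r3 m[φ1→wind] = [T, T, F]
r3 m[φ2→slip] = [T, T, T]
r3 m[φ2→sprk] = [T, T, T]
r3 m[φ3→ice] = [T, F, T]
r3 m[φ3→wind] = [T, T, T]
r3 m[φ4→fog] = [T, T, T]
r3 m[φ4→wind] = [T, T, T]
r3 m[φ5→ice] = [T, T, T]
r3 m[φ5→wet] = [T, T, T]
r3 m[φ6→sprk] = [T, T, T]
r3 m[φ6→snow] = [T, F, F]
r3 m[φ7→fog] = [F, T, T]
r3 m[φ8→slip] = [T, F, F]
r3 m[φ9→sprk] = [F, T, F]
r3 m[slip→φ0] = [T, F, F]
r3 m[slip→φ2] = [T, F, F]
r3 m[slip→φ8] = [T, T, T]
r3 m[fog→φ4] = [F, T, T]
r3 m[fog→φ7] = [T, T, T]
r3 m[sprk→φ2] = [F, T, F]
r3 m[sprk→φ6] = [F, T, F]
r3 m[sprk→φ9] = [T, T, T]
r3 m[sun→φ0] = [T, T, T]
r3 m[sun→φ1] = [F, T, T]
r3 m[snow→φ6] = [T, T, T]
r3 m[ice→φ3] = [T, T, T]
r3 m[ice→φ5] = [T, T, T]
r3 m[wet→φ5] = [T, T, T]
r3 m[wind→φ1] = [T, T, T]
r3 m[wind→φ3] = [T, T, F]
r3 m[wind→φ4] = [T, T, F]
r4 m[φ0→slip] = [T, T, T]
r4 m[φ0→sun] = [F, T, F]
r4 m[φ1→sun] = [T, T, T]
r4 m[φ1→wind] = [T, T, F]
r4 m[φ2→slip] = [T, T, T]
r4 m[φ2→sprk] = [T, T, T]
r4 m[φ3→ice] = [T, F, T]
r4 m[φ3→wind] = [T, T, T]
r4 m[φ4→fog] = [T, T, T]
r4 m[φ4→wind] = [T, T, T]
r4 m[φ5→ice] = [T, T, T]
r4 m[φ5→wet] = [T, T, T]
r4 m[φ6→sprk] = [T, T, T]
r4 m[φ6→snow] = [T, F, F]
r4 m[φ7→fog] = [F, T, T]
r4 m[φ8→slip] = [T, F, F]
r4 m[φ9→sprk] = [F, T, F]
r4 m[slip→φ0] = [T, F, F]
r4 m[slip→φ2] = [T, F, F]
r4 m[slip→φ8] = [T, T, T]
r4 m[fog→φ4] = [F, T, T]
r4 m[fog→φ7] = [T, T, T]
r4 m[sprk→φ2] = [F, T, F]
r4 m[sprk→φ6] = [F, T, F]
r4 m[sprk→φ9] = [T, T, T]
r4 m[sun→φ0] = [T, T, T]
r4 m[sun→φ1] = [F, T, F]
r4 m[snow→φ6] = [T, T, T]
r4 m[ice→φ3] = [T, T, T]
r4 m[ice→φ5] = [T, F, T]
r4 m[wet→φ5] = [T, T, T]
r4 m[wind→φ1] = [T, T, T]
r4 m[wind→φ3] = [T, T, F]
r4 m[wind→φ4] = [T, T, F]
r5 m[φ0→slip] = [T, T, T]
r5 m[φ0→sun] = [F, T, F]
r5 m[φ1→sun] = [T, T, T]
r5 m[φ1→wind] = [T, T, F]
r5 m[φ2→slip] = [T, T, T]
r5 m[φ2→sprk] = [T, T, T]
r5 m[φ3→ice] = [T, F, T]
r5 m[φ3→wind] = [T, T, T]
r5 m[φ4→fog] = [T, T, T]
r5 m[φ4→wind] = [T, T, T]
r5 m[φ5→ice] = [T, T, T]
r5 m[φ5→wet] = [F, T, T]
r5 m[φ6→sprk] = [T, T, T]
r5 m[φ6→snow] = [T, F, F]
r5 m[φ7→fog] = [F, T, T]
r5 m[φ8→slip] = [T, F, F]
r5 m[φ9→sprk] = [F, T, F]
r5 m[slip→φ0] = [T, F, F]
r5 m[slip→φ2] = [T, F, F]
r5 m[slip→φ8] = [T, T, T]
r5 m[fog→φ4] = [F, T, T]
r5 m[fog→φ7] = [T, T, T]
r5 m[sprk→φ2] = [F, T, F]
r5 m[sprk→φ6] = [F, T, F]
r5 m[sprk→φ9] = [T, T, T]
r5 m[sun→φ0] = [T, T, T]
r5 m[sun→φ1] = [F, T, F]
r5 m[snow→φ6] = [T, T, T]
r5 m[ice→φ3] = [T, T, T]
r5 m[ice→φ5] = [T, F, T]
r5 m[wet→φ5] = [T, T, T]
r5 m[wind→φ1] = [T, T, T]
r5 m[wind→φ3] = [T, T, F]
r5 m[wind→φ4] = [T, T, F]
r6 m[φ0→slip] = [T, T, T]
r6 m[φ0→sun] = [F, T, F]
r6 m[φ1→sun] = [T, T, T]
r6 m[φ1→wind] = [T, T, F]
r6 m[φ2→slip] = [T, T, T]
r6 m[φ2→sprk] = [T, T, T]
r6 m[φ3→ice] = [T, F, T]
r6 m[φ3→wind] = [T, T, T]
r6 m[φ4→fog] = [T, T, T]
r6 m[φ4→wind] = [T, T, T]
r6 m[φ5→ice] = [T, T, T]
r6 m[φ5→wet] = [F, T, T]
r6 m[φ6→sprk] = [T, T, T]
r6 m[φ6→snow] = [T, F, F]
r6 m[φ7→fog] = [F, T, T]
r6 m[φ8→slip] = [T, F, F]
r6 m[φ9→sprk] = [F, T, F]
r6 m[slip→φ0] = [T, F, F]
r6 m[slip→φ2] = [T, F, F]
r6 m[slip→φ8] = [T, T, T]
r6 m[fog→φ4] = [F, T, T]
r6 m[fog→φ7] = [T, T, T]
r6 m[sprk→φ2] = [F, T, F]
r6 m[sprk→φ6] = [F, T, F]
r6 m[sprk→φ9] = [T, T, T]
r6 m[sun→φ0] = [T, T, T]
r6 m[sun→φ1] = [F, T, F]
r6 m[snow→φ6] = [T, T, T]
r6 m[ice→φ3] = [T, T, T]
r6 m[ice→φ5] = [T, F, T]
r6 m[wet→φ5] = [T, T, T]
r6 m[wind→φ1] = [T, T, T]
r6 m[wind→φ3] = [T, T, F]
r6 m[wind→φ4] = [T, T, F]
fixed point reached at round 6
b[wind] = ⊗ incoming = [T, T, F]

b[wind] = [T, T, F]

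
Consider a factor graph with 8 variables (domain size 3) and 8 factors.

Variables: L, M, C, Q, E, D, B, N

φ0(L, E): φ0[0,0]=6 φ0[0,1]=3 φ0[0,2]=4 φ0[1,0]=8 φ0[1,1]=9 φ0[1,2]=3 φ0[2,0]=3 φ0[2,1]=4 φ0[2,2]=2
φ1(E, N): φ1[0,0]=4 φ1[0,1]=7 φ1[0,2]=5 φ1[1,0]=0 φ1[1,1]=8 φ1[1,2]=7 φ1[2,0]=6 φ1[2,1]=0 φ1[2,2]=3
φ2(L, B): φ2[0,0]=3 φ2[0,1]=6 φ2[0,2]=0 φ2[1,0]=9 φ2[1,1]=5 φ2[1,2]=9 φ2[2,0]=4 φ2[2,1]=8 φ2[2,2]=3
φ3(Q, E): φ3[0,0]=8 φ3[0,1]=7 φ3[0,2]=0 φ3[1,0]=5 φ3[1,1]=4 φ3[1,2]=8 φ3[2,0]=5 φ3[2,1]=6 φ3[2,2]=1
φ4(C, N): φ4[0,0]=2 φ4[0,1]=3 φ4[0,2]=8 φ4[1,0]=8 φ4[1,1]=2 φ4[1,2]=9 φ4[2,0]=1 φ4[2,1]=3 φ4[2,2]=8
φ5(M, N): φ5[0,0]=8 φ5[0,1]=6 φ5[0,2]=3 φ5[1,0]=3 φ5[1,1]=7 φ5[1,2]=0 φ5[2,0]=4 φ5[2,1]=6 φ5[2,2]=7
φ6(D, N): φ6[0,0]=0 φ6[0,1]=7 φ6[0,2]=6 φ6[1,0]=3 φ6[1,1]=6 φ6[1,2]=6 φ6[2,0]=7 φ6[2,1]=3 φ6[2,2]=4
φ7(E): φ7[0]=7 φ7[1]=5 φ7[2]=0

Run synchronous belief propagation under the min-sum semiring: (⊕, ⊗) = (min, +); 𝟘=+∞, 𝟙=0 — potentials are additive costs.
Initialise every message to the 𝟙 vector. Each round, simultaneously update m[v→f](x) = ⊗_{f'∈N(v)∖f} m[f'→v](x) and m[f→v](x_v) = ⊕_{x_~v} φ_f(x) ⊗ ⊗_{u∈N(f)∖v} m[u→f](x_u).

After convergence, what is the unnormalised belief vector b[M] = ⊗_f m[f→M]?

init: all messages = 𝟙 over 3 values
r1 m[φ0→L] = [3, 3, 2]
r1 m[φ0→E] = [3, 3, 2]
r1 m[φ1→E] = [4, 0, 0]
r1 m[φ1→N] = [0, 0, 3]
r1 m[φ2→L] = [0, 5, 3]
r1 m[φ2→B] = [3, 5, 0]
r1 m[φ3→Q] = [0, 4, 1]
r1 m[φ3→E] = [5, 4, 0]
r1 m[φ4→C] = [2, 2, 1]
r1 m[φ4→N] = [1, 2, 8]
r1 m[φ5→M] = [3, 0, 4]
r1 m[φ5→N] = [3, 6, 0]
r1 m[φ6→D] = [0, 3, 3]
r1 m[φ6→N] = [0, 3, 4]
r1 m[φ7→E] = [7, 5, 0]
r1 m[L→φ0] = [0, 0, 0]
r1 m[L→φ2] = [0, 0, 0]
r1 m[M→φ5] = [0, 0, 0]
r1 m[C→φ4] = [0, 0, 0]
r1 m[Q→φ3] = [0, 0, 0]
r1 m[E→φ0] = [0, 0, 0]
r1 m[E→φ1] = [0, 0, 0]
r1 m[E→φ3] = [0, 0, 0]
r1 m[E→φ7] = [0, 0, 0]
r1 m[D→φ6] = [0, 0, 0]
r1 m[B→φ2] = [0, 0, 0]
r1 m[N→φ1] = [0, 0, 0]
r1 m[N→φ4] = [0, 0, 0]
r1 m[N→φ5] = [0, 0, 0]
r1 m[N→φ6] = [0, 0, 0]
r2 m[φ0→L] = [3, 3, 2]
r2 m[φ0→E] = [3, 3, 2]
r2 m[φ1→E] = [4, 0, 0]
r2 m[φ1→N] = [0, 0, 3]
r2 m[φ2→L] = [0, 5, 3]
r2 m[φ2→B] = [3, 5, 0]
r2 m[φ3→Q] = [0, 4, 1]
r2 m[φ3→E] = [5, 4, 0]
r2 m[φ4→C] = [2, 2, 1]
r2 m[φ4→N] = [1, 2, 8]
r2 m[φ5→M] = [3, 0, 4]
r2 m[φ5→N] = [3, 6, 0]
r2 m[φ6→D] = [0, 3, 3]
r2 m[φ6→N] = [0, 3, 4]
r2 m[φ7→E] = [7, 5, 0]
r2 m[L→φ0] = [0, 5, 3]
r2 m[L→φ2] = [3, 3, 2]
r2 m[M→φ5] = [0, 0, 0]
r2 m[C→φ4] = [0, 0, 0]
r2 m[Q→φ3] = [0, 0, 0]
r2 m[E→φ0] = [16, 9, 0]
r2 m[E→φ1] = [15, 12, 2]
r2 m[E→φ3] = [14, 8, 2]
r2 m[E→φ7] = [12, 7, 2]
r2 m[D→φ6] = [0, 0, 0]
r2 m[B→φ2] = [0, 0, 0]
r2 m[N→φ1] = [4, 11, 12]
r2 m[N→φ4] = [3, 9, 7]
r2 m[N→φ5] = [1, 5, 15]
r2 m[N→φ6] = [4, 8, 11]
r3 m[φ0→L] = [4, 3, 2]
r3 m[φ0→E] = [6, 3, 4]
r3 m[φ1→E] = [8, 4, 10]
r3 m[φ1→N] = [8, 2, 5]
r3 m[φ2→L] = [0, 5, 3]
r3 m[φ2→B] = [6, 8, 3]
r3 m[φ3→Q] = [2, 10, 3]
r3 m[φ3→E] = [5, 4, 0]
r3 m[φ4→C] = [5, 11, 4]
r3 m[φ4→N] = [1, 2, 8]
r3 m[φ5→M] = [9, 4, 5]
r3 m[φ5→N] = [3, 6, 0]
r3 m[φ6→D] = [4, 7, 11]
r3 m[φ6→N] = [0, 3, 4]
r3 m[φ7→E] = [7, 5, 0]
r3 m[L→φ0] = [0, 5, 3]
r3 m[L→φ2] = [3, 3, 2]
r3 m[M→φ5] = [0, 0, 0]
r3 m[C→φ4] = [0, 0, 0]
r3 m[Q→φ3] = [0, 0, 0]
r3 m[E→φ0] = [16, 9, 0]
r3 m[E→φ1] = [15, 12, 2]
r3 m[E→φ3] = [14, 8, 2]
r3 m[E→φ7] = [12, 7, 2]
r3 m[D→φ6] = [0, 0, 0]
r3 m[B→φ2] = [0, 0, 0]
r3 m[N→φ1] = [4, 11, 12]
r3 m[N→φ4] = [3, 9, 7]
r3 m[N→φ5] = [1, 5, 15]
r3 m[N→φ6] = [4, 8, 11]
r4 m[φ0→L] = [4, 3, 2]
r4 m[φ0→E] = [6, 3, 4]
r4 m[φ1→E] = [8, 4, 10]
r4 m[φ1→N] = [8, 2, 5]
r4 m[φ2→L] = [0, 5, 3]
r4 m[φ2→B] = [6, 8, 3]
r4 m[φ3→Q] = [2, 10, 3]
r4 m[φ3→E] = [5, 4, 0]
r4 m[φ4→C] = [5, 11, 4]
r4 m[φ4→N] = [1, 2, 8]
r4 m[φ5→M] = [9, 4, 5]
r4 m[φ5→N] = [3, 6, 0]
r4 m[φ6→D] = [4, 7, 11]
r4 m[φ6→N] = [0, 3, 4]
r4 m[φ7→E] = [7, 5, 0]
r4 m[L→φ0] = [0, 5, 3]
r4 m[L→φ2] = [4, 3, 2]
r4 m[M→φ5] = [0, 0, 0]
r4 m[C→φ4] = [0, 0, 0]
r4 m[Q→φ3] = [0, 0, 0]
r4 m[E→φ0] = [20, 13, 10]
r4 m[E→φ1] = [18, 12, 4]
r4 m[E→φ3] = [21, 12, 14]
r4 m[E→φ7] = [19, 11, 14]
r4 m[D→φ6] = [0, 0, 0]
r4 m[B→φ2] = [0, 0, 0]
r4 m[N→φ1] = [4, 11, 12]
r4 m[N→φ4] = [11, 11, 9]
r4 m[N→φ5] = [9, 7, 17]
r4 m[N→φ6] = [12, 10, 13]
r5 m[φ0→L] = [14, 13, 12]
r5 m[φ0→E] = [6, 3, 4]
r5 m[φ1→E] = [8, 4, 10]
r5 m[φ1→N] = [10, 4, 7]
r5 m[φ2→L] = [0, 5, 3]
r5 m[φ2→B] = [6, 8, 4]
r5 m[φ3→Q] = [14, 16, 15]
r5 m[φ3→E] = [5, 4, 0]
r5 m[φ4→C] = [13, 13, 12]
r5 m[φ4→N] = [1, 2, 8]
r5 m[φ5→M] = [13, 12, 13]
r5 m[φ5→N] = [3, 6, 0]
r5 m[φ6→D] = [12, 15, 13]
r5 m[φ6→N] = [0, 3, 4]
r5 m[φ7→E] = [7, 5, 0]
r5 m[L→φ0] = [0, 5, 3]
r5 m[L→φ2] = [4, 3, 2]
r5 m[M→φ5] = [0, 0, 0]
r5 m[C→φ4] = [0, 0, 0]
r5 m[Q→φ3] = [0, 0, 0]
r5 m[E→φ0] = [20, 13, 10]
r5 m[E→φ1] = [18, 12, 4]
r5 m[E→φ3] = [21, 12, 14]
r5 m[E→φ7] = [19, 11, 14]
r5 m[D→φ6] = [0, 0, 0]
r5 m[B→φ2] = [0, 0, 0]
r5 m[N→φ1] = [4, 11, 12]
r5 m[N→φ4] = [11, 11, 9]
r5 m[N→φ5] = [9, 7, 17]
r5 m[N→φ6] = [12, 10, 13]
r6 m[φ0→L] = [14, 13, 12]
r6 m[φ0→E] = [6, 3, 4]
r6 m[φ1→E] = [8, 4, 10]
r6 m[φ1→N] = [10, 4, 7]
r6 m[φ2→L] = [0, 5, 3]
r6 m[φ2→B] = [6, 8, 4]
r6 m[φ3→Q] = [14, 16, 15]
r6 m[φ3→E] = [5, 4, 0]
r6 m[φ4→C] = [13, 13, 12]
r6 m[φ4→N] = [1, 2, 8]
r6 m[φ5→M] = [13, 12, 13]
r6 m[φ5→N] = [3, 6, 0]
r6 m[φ6→D] = [12, 15, 13]
r6 m[φ6→N] = [0, 3, 4]
r6 m[φ7→E] = [7, 5, 0]
r6 m[L→φ0] = [0, 5, 3]
r6 m[L→φ2] = [14, 13, 12]
r6 m[M→φ5] = [0, 0, 0]
r6 m[C→φ4] = [0, 0, 0]
r6 m[Q→φ3] = [0, 0, 0]
r6 m[E→φ0] = [20, 13, 10]
r6 m[E→φ1] = [18, 12, 4]
r6 m[E→φ3] = [21, 12, 14]
r6 m[E→φ7] = [19, 11, 14]
r6 m[D→φ6] = [0, 0, 0]
r6 m[B→φ2] = [0, 0, 0]
r6 m[N→φ1] = [4, 11, 12]
r6 m[N→φ4] = [13, 13, 11]
r6 m[N→φ5] = [11, 9, 19]
r6 m[N→φ6] = [14, 12, 15]
r7 m[φ0→L] = [14, 13, 12]
r7 m[φ0→E] = [6, 3, 4]
r7 m[φ1→E] = [8, 4, 10]
r7 m[φ1→N] = [10, 4, 7]
r7 m[φ2→L] = [0, 5, 3]
r7 m[φ2→B] = [16, 18, 14]
r7 m[φ3→Q] = [14, 16, 15]
r7 m[φ3→E] = [5, 4, 0]
r7 m[φ4→C] = [15, 15, 14]
r7 m[φ4→N] = [1, 2, 8]
r7 m[φ5→M] = [15, 14, 15]
r7 m[φ5→N] = [3, 6, 0]
r7 m[φ6→D] = [14, 17, 15]
r7 m[φ6→N] = [0, 3, 4]
r7 m[φ7→E] = [7, 5, 0]
r7 m[L→φ0] = [0, 5, 3]
r7 m[L→φ2] = [14, 13, 12]
r7 m[M→φ5] = [0, 0, 0]
r7 m[C→φ4] = [0, 0, 0]
r7 m[Q→φ3] = [0, 0, 0]
r7 m[E→φ0] = [20, 13, 10]
r7 m[E→φ1] = [18, 12, 4]
r7 m[E→φ3] = [21, 12, 14]
r7 m[E→φ7] = [19, 11, 14]
r7 m[D→φ6] = [0, 0, 0]
r7 m[B→φ2] = [0, 0, 0]
r7 m[N→φ1] = [4, 11, 12]
r7 m[N→φ4] = [13, 13, 11]
r7 m[N→φ5] = [11, 9, 19]
r7 m[N→φ6] = [14, 12, 15]
r8 m[φ0→L] = [14, 13, 12]
r8 m[φ0→E] = [6, 3, 4]
r8 m[φ1→E] = [8, 4, 10]
r8 m[φ1→N] = [10, 4, 7]
r8 m[φ2→L] = [0, 5, 3]
r8 m[φ2→B] = [16, 18, 14]
r8 m[φ3→Q] = [14, 16, 15]
r8 m[φ3→E] = [5, 4, 0]
r8 m[φ4→C] = [15, 15, 14]
r8 m[φ4→N] = [1, 2, 8]
r8 m[φ5→M] = [15, 14, 15]
r8 m[φ5→N] = [3, 6, 0]
r8 m[φ6→D] = [14, 17, 15]
r8 m[φ6→N] = [0, 3, 4]
r8 m[φ7→E] = [7, 5, 0]
r8 m[L→φ0] = [0, 5, 3]
r8 m[L→φ2] = [14, 13, 12]
r8 m[M→φ5] = [0, 0, 0]
r8 m[C→φ4] = [0, 0, 0]
r8 m[Q→φ3] = [0, 0, 0]
r8 m[E→φ0] = [20, 13, 10]
r8 m[E→φ1] = [18, 12, 4]
r8 m[E→φ3] = [21, 12, 14]
r8 m[E→φ7] = [19, 11, 14]
r8 m[D→φ6] = [0, 0, 0]
r8 m[B→φ2] = [0, 0, 0]
r8 m[N→φ1] = [4, 11, 12]
r8 m[N→φ4] = [13, 13, 11]
r8 m[N→φ5] = [11, 9, 19]
r8 m[N→φ6] = [14, 12, 15]
fixed point reached at round 8
b[M] = ⊗ incoming = [15, 14, 15]

b[M] = [15, 14, 15]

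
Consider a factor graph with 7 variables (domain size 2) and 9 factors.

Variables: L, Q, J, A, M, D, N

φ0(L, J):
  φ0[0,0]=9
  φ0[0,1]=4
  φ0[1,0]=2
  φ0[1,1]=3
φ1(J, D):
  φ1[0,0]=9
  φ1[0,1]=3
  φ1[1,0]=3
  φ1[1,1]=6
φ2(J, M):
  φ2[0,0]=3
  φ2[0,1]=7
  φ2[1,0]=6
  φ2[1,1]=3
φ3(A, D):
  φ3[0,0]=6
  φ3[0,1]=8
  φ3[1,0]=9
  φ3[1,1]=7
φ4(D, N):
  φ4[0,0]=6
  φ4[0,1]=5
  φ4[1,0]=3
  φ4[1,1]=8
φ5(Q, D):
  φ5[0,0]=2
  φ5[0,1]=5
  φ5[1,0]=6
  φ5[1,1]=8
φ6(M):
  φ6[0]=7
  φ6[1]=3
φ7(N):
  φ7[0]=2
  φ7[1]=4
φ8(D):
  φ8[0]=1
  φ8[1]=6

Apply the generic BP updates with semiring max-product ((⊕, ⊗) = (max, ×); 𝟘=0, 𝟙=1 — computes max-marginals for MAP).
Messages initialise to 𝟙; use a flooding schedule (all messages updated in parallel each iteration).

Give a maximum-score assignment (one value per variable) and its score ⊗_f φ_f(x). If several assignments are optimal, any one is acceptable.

assignment: (L=0, Q=1, J=1, A=0, M=0, D=1, N=1); score = 12386304

init: all messages = 𝟙 over 2 values
r1 m[φ0→L] = [9, 3]
r1 m[φ0→J] = [9, 4]
r1 m[φ1→J] = [9, 6]
r1 m[φ1→D] = [9, 6]
r1 m[φ2→J] = [7, 6]
r1 m[φ2→M] = [6, 7]
r1 m[φ3→A] = [8, 9]
r1 m[φ3→D] = [9, 8]
r1 m[φ4→D] = [6, 8]
r1 m[φ4→N] = [6, 8]
r1 m[φ5→Q] = [5, 8]
r1 m[φ5→D] = [6, 8]
r1 m[φ6→M] = [7, 3]
r1 m[φ7→N] = [2, 4]
r1 m[φ8→D] = [1, 6]
r1 m[L→φ0] = [1, 1]
r1 m[Q→φ5] = [1, 1]
r1 m[J→φ0] = [1, 1]
r1 m[J→φ1] = [1, 1]
r1 m[J→φ2] = [1, 1]
r1 m[A→φ3] = [1, 1]
r1 m[M→φ2] = [1, 1]
r1 m[M→φ6] = [1, 1]
r1 m[D→φ1] = [1, 1]
r1 m[D→φ3] = [1, 1]
r1 m[D→φ4] = [1, 1]
r1 m[D→φ5] = [1, 1]
r1 m[D→φ8] = [1, 1]
r1 m[N→φ4] = [1, 1]
r1 m[N→φ7] = [1, 1]
r2 m[φ0→L] = [9, 3]
r2 m[φ0→J] = [9, 4]
r2 m[φ1→J] = [9, 6]
r2 m[φ1→D] = [9, 6]
r2 m[φ2→J] = [7, 6]
r2 m[φ2→M] = [6, 7]
r2 m[φ3→A] = [8, 9]
r2 m[φ3→D] = [9, 8]
r2 m[φ4→D] = [6, 8]
r2 m[φ4→N] = [6, 8]
r2 m[φ5→Q] = [5, 8]
r2 m[φ5→D] = [6, 8]
r2 m[φ6→M] = [7, 3]
r2 m[φ7→N] = [2, 4]
r2 m[φ8→D] = [1, 6]
r2 m[L→φ0] = [1, 1]
r2 m[Q→φ5] = [1, 1]
r2 m[J→φ0] = [63, 36]
r2 m[J→φ1] = [63, 24]
r2 m[J→φ2] = [81, 24]
r2 m[A→φ3] = [1, 1]
r2 m[M→φ2] = [7, 3]
r2 m[M→φ6] = [6, 7]
r2 m[D→φ1] = [324, 3072]
r2 m[D→φ3] = [324, 2304]
r2 m[D→φ4] = [486, 2304]
r2 m[D→φ5] = [486, 2304]
r2 m[D→φ8] = [2916, 3072]
r2 m[N→φ4] = [2, 4]
r2 m[N→φ7] = [6, 8]
r3 m[φ0→L] = [567, 126]
r3 m[φ0→J] = [9, 4]
r3 m[φ1→J] = [9216, 18432]
r3 m[φ1→D] = [567, 189]
r3 m[φ2→J] = [21, 42]
r3 m[φ2→M] = [243, 567]
r3 m[φ3→A] = [18432, 16128]
r3 m[φ3→D] = [9, 8]
r3 m[φ4→D] = [20, 32]
r3 m[φ4→N] = [6912, 18432]
r3 m[φ5→Q] = [11520, 18432]
r3 m[φ5→D] = [6, 8]
r3 m[φ6→M] = [7, 3]
r3 m[φ7→N] = [2, 4]
r3 m[φ8→D] = [1, 6]
r3 m[L→φ0] = [1, 1]
r3 m[Q→φ5] = [1, 1]
r3 m[J→φ0] = [63, 36]
r3 m[J→φ1] = [63, 24]
r3 m[J→φ2] = [81, 24]
r3 m[A→φ3] = [1, 1]
r3 m[M→φ2] = [7, 3]
r3 m[M→φ6] = [6, 7]
r3 m[D→φ1] = [324, 3072]
r3 m[D→φ3] = [324, 2304]
r3 m[D→φ4] = [486, 2304]
r3 m[D→φ5] = [486, 2304]
r3 m[D→φ8] = [2916, 3072]
r3 m[N→φ4] = [2, 4]
r3 m[N→φ7] = [6, 8]
r4 m[φ0→L] = [567, 126]
r4 m[φ0→J] = [9, 4]
r4 m[φ1→J] = [9216, 18432]
r4 m[φ1→D] = [567, 189]
r4 m[φ2→J] = [21, 42]
r4 m[φ2→M] = [243, 567]
r4 m[φ3→A] = [18432, 16128]
r4 m[φ3→D] = [9, 8]
r4 m[φ4→D] = [20, 32]
r4 m[φ4→N] = [6912, 18432]
r4 m[φ5→Q] = [11520, 18432]
r4 m[φ5→D] = [6, 8]
r4 m[φ6→M] = [7, 3]
r4 m[φ7→N] = [2, 4]
r4 m[φ8→D] = [1, 6]
r4 m[L→φ0] = [1, 1]
r4 m[Q→φ5] = [1, 1]
r4 m[J→φ0] = [193536, 774144]
r4 m[J→φ1] = [189, 168]
r4 m[J→φ2] = [82944, 73728]
r4 m[A→φ3] = [1, 1]
r4 m[M→φ2] = [7, 3]
r4 m[M→φ6] = [243, 567]
r4 m[D→φ1] = [1080, 12288]
r4 m[D→φ3] = [68040, 290304]
r4 m[D→φ4] = [30618, 72576]
r4 m[D→φ5] = [102060, 290304]
r4 m[D→φ8] = [612360, 387072]
r4 m[N→φ4] = [2, 4]
r4 m[N→φ7] = [6912, 18432]
r5 m[φ0→L] = [3096576, 2322432]
r5 m[φ0→J] = [9, 4]
r5 m[φ1→J] = [36864, 73728]
r5 m[φ1→D] = [1701, 1008]
r5 m[φ2→J] = [21, 42]
r5 m[φ2→M] = [442368, 580608]
r5 m[φ3→A] = [2322432, 2032128]
r5 m[φ3→D] = [9, 8]
r5 m[φ4→D] = [20, 32]
r5 m[φ4→N] = [217728, 580608]
r5 m[φ5→Q] = [1451520, 2322432]
r5 m[φ5→D] = [6, 8]
r5 m[φ6→M] = [7, 3]
r5 m[φ7→N] = [2, 4]
r5 m[φ8→D] = [1, 6]
r5 m[L→φ0] = [1, 1]
r5 m[Q→φ5] = [1, 1]
r5 m[J→φ0] = [193536, 774144]
r5 m[J→φ1] = [189, 168]
r5 m[J→φ2] = [82944, 73728]
r5 m[A→φ3] = [1, 1]
r5 m[M→φ2] = [7, 3]
r5 m[M→φ6] = [243, 567]
r5 m[D→φ1] = [1080, 12288]
r5 m[D→φ3] = [68040, 290304]
r5 m[D→φ4] = [30618, 72576]
r5 m[D→φ5] = [102060, 290304]
r5 m[D→φ8] = [612360, 387072]
r5 m[N→φ4] = [2, 4]
r5 m[N→φ7] = [6912, 18432]
r6 m[φ0→L] = [3096576, 2322432]
r6 m[φ0→J] = [9, 4]
r6 m[φ1→J] = [36864, 73728]
r6 m[φ1→D] = [1701, 1008]
r6 m[φ2→J] = [21, 42]
r6 m[φ2→M] = [442368, 580608]
r6 m[φ3→A] = [2322432, 2032128]
r6 m[φ3→D] = [9, 8]
r6 m[φ4→D] = [20, 32]
r6 m[φ4→N] = [217728, 580608]
r6 m[φ5→Q] = [1451520, 2322432]
r6 m[φ5→D] = [6, 8]
r6 m[φ6→M] = [7, 3]
r6 m[φ7→N] = [2, 4]
r6 m[φ8→D] = [1, 6]
r6 m[L→φ0] = [1, 1]
r6 m[Q→φ5] = [1, 1]
r6 m[J→φ0] = [774144, 3096576]
r6 m[J→φ1] = [189, 168]
r6 m[J→φ2] = [331776, 294912]
r6 m[A→φ3] = [1, 1]
r6 m[M→φ2] = [7, 3]
r6 m[M→φ6] = [442368, 580608]
r6 m[D→φ1] = [1080, 12288]
r6 m[D→φ3] = [204120, 1548288]
r6 m[D→φ4] = [91854, 387072]
r6 m[D→φ5] = [306180, 1548288]
r6 m[D→φ8] = [1837080, 2064384]
r6 m[N→φ4] = [2, 4]
r6 m[N→φ7] = [217728, 580608]
r7 m[φ0→L] = [12386304, 9289728]
r7 m[φ0→J] = [9, 4]
r7 m[φ1→J] = [36864, 73728]
r7 m[φ1→D] = [1701, 1008]
r7 m[φ2→J] = [21, 42]
r7 m[φ2→M] = [1769472, 2322432]
r7 m[φ3→A] = [12386304, 10838016]
r7 m[φ3→D] = [9, 8]
r7 m[φ4→D] = [20, 32]
r7 m[φ4→N] = [1161216, 3096576]
r7 m[φ5→Q] = [7741440, 12386304]
r7 m[φ5→D] = [6, 8]
r7 m[φ6→M] = [7, 3]
r7 m[φ7→N] = [2, 4]
r7 m[φ8→D] = [1, 6]
r7 m[L→φ0] = [1, 1]
r7 m[Q→φ5] = [1, 1]
r7 m[J→φ0] = [774144, 3096576]
r7 m[J→φ1] = [189, 168]
r7 m[J→φ2] = [331776, 294912]
r7 m[A→φ3] = [1, 1]
r7 m[M→φ2] = [7, 3]
r7 m[M→φ6] = [442368, 580608]
r7 m[D→φ1] = [1080, 12288]
r7 m[D→φ3] = [204120, 1548288]
r7 m[D→φ4] = [91854, 387072]
r7 m[D→φ5] = [306180, 1548288]
r7 m[D→φ8] = [1837080, 2064384]
r7 m[N→φ4] = [2, 4]
r7 m[N→φ7] = [217728, 580608]
r8 m[φ0→L] = [12386304, 9289728]
r8 m[φ0→J] = [9, 4]
r8 m[φ1→J] = [36864, 73728]
r8 m[φ1→D] = [1701, 1008]
r8 m[φ2→J] = [21, 42]
r8 m[φ2→M] = [1769472, 2322432]
r8 m[φ3→A] = [12386304, 10838016]
r8 m[φ3→D] = [9, 8]
r8 m[φ4→D] = [20, 32]
r8 m[φ4→N] = [1161216, 3096576]
r8 m[φ5→Q] = [7741440, 12386304]
r8 m[φ5→D] = [6, 8]
r8 m[φ6→M] = [7, 3]
r8 m[φ7→N] = [2, 4]
r8 m[φ8→D] = [1, 6]
r8 m[L→φ0] = [1, 1]
r8 m[Q→φ5] = [1, 1]
r8 m[J→φ0] = [774144, 3096576]
r8 m[J→φ1] = [189, 168]
r8 m[J→φ2] = [331776, 294912]
r8 m[A→φ3] = [1, 1]
r8 m[M→φ2] = [7, 3]
r8 m[M→φ6] = [1769472, 2322432]
r8 m[D→φ1] = [1080, 12288]
r8 m[D→φ3] = [204120, 1548288]
r8 m[D→φ4] = [91854, 387072]
r8 m[D→φ5] = [306180, 1548288]
r8 m[D→φ8] = [1837080, 2064384]
r8 m[N→φ4] = [2, 4]
r8 m[N→φ7] = [1161216, 3096576]
r9 m[φ0→L] = [12386304, 9289728]
r9 m[φ0→J] = [9, 4]
r9 m[φ1→J] = [36864, 73728]
r9 m[φ1→D] = [1701, 1008]
r9 m[φ2→J] = [21, 42]
r9 m[φ2→M] = [1769472, 2322432]
r9 m[φ3→A] = [12386304, 10838016]
r9 m[φ3→D] = [9, 8]
r9 m[φ4→D] = [20, 32]
r9 m[φ4→N] = [1161216, 3096576]
r9 m[φ5→Q] = [7741440, 12386304]
r9 m[φ5→D] = [6, 8]
r9 m[φ6→M] = [7, 3]
r9 m[φ7→N] = [2, 4]
r9 m[φ8→D] = [1, 6]
r9 m[L→φ0] = [1, 1]
r9 m[Q→φ5] = [1, 1]
r9 m[J→φ0] = [774144, 3096576]
r9 m[J→φ1] = [189, 168]
r9 m[J→φ2] = [331776, 294912]
r9 m[A→φ3] = [1, 1]
r9 m[M→φ2] = [7, 3]
r9 m[M→φ6] = [1769472, 2322432]
r9 m[D→φ1] = [1080, 12288]
r9 m[D→φ3] = [204120, 1548288]
r9 m[D→φ4] = [91854, 387072]
r9 m[D→φ5] = [306180, 1548288]
r9 m[D→φ8] = [1837080, 2064384]
r9 m[N→φ4] = [2, 4]
r9 m[N→φ7] = [1161216, 3096576]
fixed point reached at round 9
traceback from L: (L=0, Q=1, J=1, A=0, M=0, D=1, N=1), score=12386304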